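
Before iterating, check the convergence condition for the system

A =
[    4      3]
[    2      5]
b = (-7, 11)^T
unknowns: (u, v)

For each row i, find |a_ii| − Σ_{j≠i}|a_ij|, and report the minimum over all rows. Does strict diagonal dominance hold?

1

row 1: |4| − (3) = 1
row 2: |5| − (2) = 3
minimum over rows = 1 → strictly diagonally dominant (convergence guaranteed)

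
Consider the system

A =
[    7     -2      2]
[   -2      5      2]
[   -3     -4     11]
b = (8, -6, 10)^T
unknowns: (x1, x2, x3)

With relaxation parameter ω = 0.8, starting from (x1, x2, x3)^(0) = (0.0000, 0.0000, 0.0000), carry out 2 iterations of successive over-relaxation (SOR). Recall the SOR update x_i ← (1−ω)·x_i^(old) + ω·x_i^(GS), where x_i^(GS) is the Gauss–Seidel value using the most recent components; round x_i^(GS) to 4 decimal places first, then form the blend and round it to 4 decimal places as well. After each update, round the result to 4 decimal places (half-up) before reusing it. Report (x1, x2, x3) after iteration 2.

Iteration 1:
  x1: GS value = (8 - (-2)·0.0000 - (2)·0.0000) / (7) = 1.1429;  x1 ← (1−ω)·0.0000 + ω·1.1429 = 0.9143
  x2: GS value = (-6 - (-2)·0.9143 - (2)·0.0000) / (5) = -0.8343;  x2 ← (1−ω)·0.0000 + ω·-0.8343 = -0.6674
  x3: GS value = (10 - (-3)·0.9143 - (-4)·-0.6674) / (11) = 0.9158;  x3 ← (1−ω)·0.0000 + ω·0.9158 = 0.7326
Iteration 2:
  x1: GS value = (8 - (-2)·-0.6674 - (2)·0.7326) / (7) = 0.7429;  x1 ← (1−ω)·0.9143 + ω·0.7429 = 0.7772
  x2: GS value = (-6 - (-2)·0.7772 - (2)·0.7326) / (5) = -1.1822;  x2 ← (1−ω)·-0.6674 + ω·-1.1822 = -1.0792
  x3: GS value = (10 - (-3)·0.7772 - (-4)·-1.0792) / (11) = 0.7286;  x3 ← (1−ω)·0.7326 + ω·0.7286 = 0.7294

(0.7772, -1.0792, 0.7294)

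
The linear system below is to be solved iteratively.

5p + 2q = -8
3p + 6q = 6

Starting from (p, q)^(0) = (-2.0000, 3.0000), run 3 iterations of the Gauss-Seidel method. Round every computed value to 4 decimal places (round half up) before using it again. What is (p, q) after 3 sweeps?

(-2.5120, 2.2560)

Iteration 1:
  p = (-8 - (2)·3.0000) / (5) = -2.8000
  q = (6 - (3)·-2.8000) / (6) = 2.4000
Iteration 2:
  p = (-8 - (2)·2.4000) / (5) = -2.5600
  q = (6 - (3)·-2.5600) / (6) = 2.2800
Iteration 3:
  p = (-8 - (2)·2.2800) / (5) = -2.5120
  q = (6 - (3)·-2.5120) / (6) = 2.2560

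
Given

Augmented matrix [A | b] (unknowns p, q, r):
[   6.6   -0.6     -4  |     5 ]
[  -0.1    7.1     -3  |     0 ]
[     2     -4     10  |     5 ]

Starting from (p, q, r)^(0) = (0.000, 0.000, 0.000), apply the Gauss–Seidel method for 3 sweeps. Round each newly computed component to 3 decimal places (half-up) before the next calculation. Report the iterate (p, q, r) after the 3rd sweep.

(0.997, 0.171, 0.369)

Iteration 1:
  p = (5 - (-0.6)·0.000 - (-4)·0.000) / (6.6) = 0.758
  q = (0 - (-0.1)·0.758 - (-3)·0.000) / (7.1) = 0.011
  r = (5 - (2)·0.758 - (-4)·0.011) / (10) = 0.353
Iteration 2:
  p = (5 - (-0.6)·0.011 - (-4)·0.353) / (6.6) = 0.973
  q = (0 - (-0.1)·0.973 - (-3)·0.353) / (7.1) = 0.163
  r = (5 - (2)·0.973 - (-4)·0.163) / (10) = 0.371
Iteration 3:
  p = (5 - (-0.6)·0.163 - (-4)·0.371) / (6.6) = 0.997
  q = (0 - (-0.1)·0.997 - (-3)·0.371) / (7.1) = 0.171
  r = (5 - (2)·0.997 - (-4)·0.171) / (10) = 0.369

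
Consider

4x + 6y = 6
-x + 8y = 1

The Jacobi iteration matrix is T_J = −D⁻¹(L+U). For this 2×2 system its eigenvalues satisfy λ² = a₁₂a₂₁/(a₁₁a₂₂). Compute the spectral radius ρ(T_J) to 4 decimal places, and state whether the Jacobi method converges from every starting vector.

0.4330

a₁₂a₂₁/(a₁₁a₂₂) = (6)·(-1) / ((4)·(8)) = -0.187500
ρ = √|-0.187500| = √0.187500 = 0.4330
ρ < 1, so Jacobi converges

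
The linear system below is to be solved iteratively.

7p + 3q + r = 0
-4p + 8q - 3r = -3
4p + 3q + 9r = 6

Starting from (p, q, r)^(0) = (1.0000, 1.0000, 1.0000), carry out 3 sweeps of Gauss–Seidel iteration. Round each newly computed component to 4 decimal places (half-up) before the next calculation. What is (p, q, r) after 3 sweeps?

(-0.0946, -0.1678, 0.7646)

Iteration 1:
  p = (0 - (3)·1.0000 - (1)·1.0000) / (7) = -0.5714
  q = (-3 - (-4)·-0.5714 - (-3)·1.0000) / (8) = -0.2857
  r = (6 - (4)·-0.5714 - (3)·-0.2857) / (9) = 1.0159
Iteration 2:
  p = (0 - (3)·-0.2857 - (1)·1.0159) / (7) = -0.0227
  q = (-3 - (-4)·-0.0227 - (-3)·1.0159) / (8) = -0.0054
  r = (6 - (4)·-0.0227 - (3)·-0.0054) / (9) = 0.6786
Iteration 3:
  p = (0 - (3)·-0.0054 - (1)·0.6786) / (7) = -0.0946
  q = (-3 - (-4)·-0.0946 - (-3)·0.6786) / (8) = -0.1678
  r = (6 - (4)·-0.0946 - (3)·-0.1678) / (9) = 0.7646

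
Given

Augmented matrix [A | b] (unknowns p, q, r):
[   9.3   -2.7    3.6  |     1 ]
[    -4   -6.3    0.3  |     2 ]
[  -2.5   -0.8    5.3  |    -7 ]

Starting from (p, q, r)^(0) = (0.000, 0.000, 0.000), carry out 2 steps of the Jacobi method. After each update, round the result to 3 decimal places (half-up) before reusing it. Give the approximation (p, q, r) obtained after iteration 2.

(0.527, -0.449, -1.318)

Iteration 1:
  p = (1 - (-2.7)·0.000 - (3.6)·0.000) / (9.3) = 0.108
  q = (2 - (-4)·0.000 - (0.3)·0.000) / (-6.3) = -0.317
  r = (-7 - (-2.5)·0.000 - (-0.8)·0.000) / (5.3) = -1.321
Iteration 2:
  p = (1 - (-2.7)·-0.317 - (3.6)·-1.321) / (9.3) = 0.527
  q = (2 - (-4)·0.108 - (0.3)·-1.321) / (-6.3) = -0.449
  r = (-7 - (-2.5)·0.108 - (-0.8)·-0.317) / (5.3) = -1.318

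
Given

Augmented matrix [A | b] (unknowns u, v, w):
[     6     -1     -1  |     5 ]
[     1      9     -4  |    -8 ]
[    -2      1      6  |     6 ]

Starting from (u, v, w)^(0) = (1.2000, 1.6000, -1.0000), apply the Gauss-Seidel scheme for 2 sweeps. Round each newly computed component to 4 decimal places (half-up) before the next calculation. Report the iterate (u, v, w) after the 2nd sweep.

Iteration 1:
  u = (5 - (-1)·1.6000 - (-1)·-1.0000) / (6) = 0.9333
  v = (-8 - (1)·0.9333 - (-4)·-1.0000) / (9) = -1.4370
  w = (6 - (-2)·0.9333 - (1)·-1.4370) / (6) = 1.5506
Iteration 2:
  u = (5 - (-1)·-1.4370 - (-1)·1.5506) / (6) = 0.8523
  v = (-8 - (1)·0.8523 - (-4)·1.5506) / (9) = -0.2944
  w = (6 - (-2)·0.8523 - (1)·-0.2944) / (6) = 1.3332

(0.8523, -0.2944, 1.3332)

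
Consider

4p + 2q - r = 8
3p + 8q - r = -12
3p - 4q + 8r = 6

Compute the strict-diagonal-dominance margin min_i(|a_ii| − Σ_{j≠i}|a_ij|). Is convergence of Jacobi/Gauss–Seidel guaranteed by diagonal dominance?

row 1: |4| − (2+1) = 1
row 2: |8| − (3+1) = 4
row 3: |8| − (3+4) = 1
minimum over rows = 1 → strictly diagonally dominant (convergence guaranteed)

1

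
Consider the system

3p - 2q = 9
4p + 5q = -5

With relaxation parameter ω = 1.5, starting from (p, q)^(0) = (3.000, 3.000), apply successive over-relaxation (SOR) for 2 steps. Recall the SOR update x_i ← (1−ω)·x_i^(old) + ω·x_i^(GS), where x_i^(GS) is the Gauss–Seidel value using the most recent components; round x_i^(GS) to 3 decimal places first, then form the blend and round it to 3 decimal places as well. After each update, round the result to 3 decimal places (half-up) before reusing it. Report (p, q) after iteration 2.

(-8.700, 14.040)

Iteration 1:
  p: GS value = (9 - (-2)·3.000) / (3) = 5.000;  p ← (1−ω)·3.000 + ω·5.000 = 6.000
  q: GS value = (-5 - (4)·6.000) / (5) = -5.800;  q ← (1−ω)·3.000 + ω·-5.800 = -10.200
Iteration 2:
  p: GS value = (9 - (-2)·-10.200) / (3) = -3.800;  p ← (1−ω)·6.000 + ω·-3.800 = -8.700
  q: GS value = (-5 - (4)·-8.700) / (5) = 5.960;  q ← (1−ω)·-10.200 + ω·5.960 = 14.040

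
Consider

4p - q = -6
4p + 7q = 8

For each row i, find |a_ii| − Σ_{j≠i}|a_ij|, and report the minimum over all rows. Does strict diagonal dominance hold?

3

row 1: |4| − (1) = 3
row 2: |7| − (4) = 3
minimum over rows = 3 → strictly diagonally dominant (convergence guaranteed)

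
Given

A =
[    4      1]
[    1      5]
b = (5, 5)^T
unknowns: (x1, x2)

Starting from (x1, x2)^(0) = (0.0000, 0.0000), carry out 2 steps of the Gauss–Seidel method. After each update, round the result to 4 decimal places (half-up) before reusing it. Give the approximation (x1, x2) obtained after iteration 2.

(1.0625, 0.7875)

Iteration 1:
  x1 = (5 - (1)·0.0000) / (4) = 1.2500
  x2 = (5 - (1)·1.2500) / (5) = 0.7500
Iteration 2:
  x1 = (5 - (1)·0.7500) / (4) = 1.0625
  x2 = (5 - (1)·1.0625) / (5) = 0.7875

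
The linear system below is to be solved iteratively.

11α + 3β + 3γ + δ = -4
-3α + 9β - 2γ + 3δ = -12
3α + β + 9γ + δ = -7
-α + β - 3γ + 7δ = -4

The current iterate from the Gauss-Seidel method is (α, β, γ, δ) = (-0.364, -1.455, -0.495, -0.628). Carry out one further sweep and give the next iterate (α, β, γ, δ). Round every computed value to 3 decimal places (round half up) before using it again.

One sweep:
  α = (-4 - (3)·-1.455 - (3)·-0.495 - (1)·-0.628) / (11) = 0.225
  β = (-12 - (-3)·0.225 - (-2)·-0.495 - (3)·-0.628) / (9) = -1.159
  γ = (-7 - (3)·0.225 - (1)·-1.159 - (1)·-0.628) / (9) = -0.654
  δ = (-4 - (-1)·0.225 - (1)·-1.159 - (-3)·-0.654) / (7) = -0.654

(0.225, -1.159, -0.654, -0.654)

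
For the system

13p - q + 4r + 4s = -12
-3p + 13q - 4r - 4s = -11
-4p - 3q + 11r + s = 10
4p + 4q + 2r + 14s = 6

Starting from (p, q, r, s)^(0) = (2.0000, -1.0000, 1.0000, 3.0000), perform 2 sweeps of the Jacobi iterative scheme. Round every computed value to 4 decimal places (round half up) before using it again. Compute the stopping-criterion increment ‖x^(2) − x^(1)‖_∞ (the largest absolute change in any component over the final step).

Iteration 1:
  p = (-12 - (-1)·-1.0000 - (4)·1.0000 - (4)·3.0000) / (13) = -2.2308
  q = (-11 - (-3)·2.0000 - (-4)·1.0000 - (-4)·3.0000) / (13) = 0.8462
  r = (10 - (-4)·2.0000 - (-3)·-1.0000 - (1)·3.0000) / (11) = 1.0909
  s = (6 - (4)·2.0000 - (4)·-1.0000 - (2)·1.0000) / (14) = 0.0000
Iteration 2:
  p = (-12 - (-1)·0.8462 - (4)·1.0909 - (4)·0.0000) / (13) = -1.1936
  q = (-11 - (-3)·-2.2308 - (-4)·1.0909 - (-4)·0.0000) / (13) = -1.0253
  r = (10 - (-4)·-2.2308 - (-3)·0.8462 - (1)·0.0000) / (11) = 0.3287
  s = (6 - (4)·-2.2308 - (4)·0.8462 - (2)·1.0909) / (14) = 0.6683
Change: (1.0372, -1.8715, -0.7622, 0.6683) → max |·| = 1.8715

1.8715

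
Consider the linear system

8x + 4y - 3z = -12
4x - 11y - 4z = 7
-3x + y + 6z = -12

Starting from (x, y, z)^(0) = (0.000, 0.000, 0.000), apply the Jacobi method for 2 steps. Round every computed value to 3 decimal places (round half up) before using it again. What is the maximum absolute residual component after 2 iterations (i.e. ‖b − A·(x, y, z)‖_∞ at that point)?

2.656

Iteration 1:
  x = (-12 - (4)·0.000 - (-3)·0.000) / (8) = -1.500
  y = (7 - (4)·0.000 - (-4)·0.000) / (-11) = -0.636
  z = (-12 - (-3)·0.000 - (1)·0.000) / (6) = -2.000
Iteration 2:
  x = (-12 - (4)·-0.636 - (-3)·-2.000) / (8) = -1.932
  y = (7 - (4)·-1.500 - (-4)·-2.000) / (-11) = -0.455
  z = (-12 - (-3)·-1.500 - (1)·-0.636) / (6) = -2.644
Residual b − A·x = (-2.656, -0.853, -1.477); ∞-norm = 2.656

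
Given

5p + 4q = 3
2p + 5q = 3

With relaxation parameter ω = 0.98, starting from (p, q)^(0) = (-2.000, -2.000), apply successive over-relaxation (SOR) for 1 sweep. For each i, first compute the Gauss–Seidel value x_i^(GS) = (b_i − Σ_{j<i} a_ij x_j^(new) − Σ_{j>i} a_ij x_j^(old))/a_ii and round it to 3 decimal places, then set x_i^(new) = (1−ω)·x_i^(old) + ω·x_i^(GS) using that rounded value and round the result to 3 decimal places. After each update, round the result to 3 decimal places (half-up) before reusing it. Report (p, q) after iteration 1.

Iteration 1:
  p: GS value = (3 - (4)·-2.000) / (5) = 2.200;  p ← (1−ω)·-2.000 + ω·2.200 = 2.116
  q: GS value = (3 - (2)·2.116) / (5) = -0.246;  q ← (1−ω)·-2.000 + ω·-0.246 = -0.281

(2.116, -0.281)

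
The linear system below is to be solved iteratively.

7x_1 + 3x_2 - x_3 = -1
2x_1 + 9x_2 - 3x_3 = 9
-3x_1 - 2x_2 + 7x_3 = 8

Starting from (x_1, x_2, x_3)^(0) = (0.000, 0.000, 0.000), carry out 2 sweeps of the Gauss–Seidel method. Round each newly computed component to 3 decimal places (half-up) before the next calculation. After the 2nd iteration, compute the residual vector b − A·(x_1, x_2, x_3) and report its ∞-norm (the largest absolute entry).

1.494

Iteration 1:
  x_1 = (-1 - (3)·0.000 - (-1)·0.000) / (7) = -0.143
  x_2 = (9 - (2)·-0.143 - (-3)·0.000) / (9) = 1.032
  x_3 = (8 - (-3)·-0.143 - (-2)·1.032) / (7) = 1.376
Iteration 2:
  x_1 = (-1 - (3)·1.032 - (-1)·1.376) / (7) = -0.389
  x_2 = (9 - (2)·-0.389 - (-3)·1.376) / (9) = 1.545
  x_3 = (8 - (-3)·-0.389 - (-2)·1.545) / (7) = 1.418
Residual b − A·x = (-1.494, 0.127, -0.003); ∞-norm = 1.494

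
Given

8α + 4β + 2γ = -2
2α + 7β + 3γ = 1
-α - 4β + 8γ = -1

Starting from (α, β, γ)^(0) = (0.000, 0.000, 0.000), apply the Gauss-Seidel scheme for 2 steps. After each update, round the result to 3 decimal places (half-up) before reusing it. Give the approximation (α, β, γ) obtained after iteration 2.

(-0.345, 0.262, -0.037)

Iteration 1:
  α = (-2 - (4)·0.000 - (2)·0.000) / (8) = -0.250
  β = (1 - (2)·-0.250 - (3)·0.000) / (7) = 0.214
  γ = (-1 - (-1)·-0.250 - (-4)·0.214) / (8) = -0.049
Iteration 2:
  α = (-2 - (4)·0.214 - (2)·-0.049) / (8) = -0.345
  β = (1 - (2)·-0.345 - (3)·-0.049) / (7) = 0.262
  γ = (-1 - (-1)·-0.345 - (-4)·0.262) / (8) = -0.037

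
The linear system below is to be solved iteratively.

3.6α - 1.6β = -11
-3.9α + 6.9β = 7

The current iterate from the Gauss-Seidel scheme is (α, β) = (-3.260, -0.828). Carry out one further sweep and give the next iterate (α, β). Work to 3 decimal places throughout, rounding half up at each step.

(-3.424, -0.921)

One sweep:
  α = (-11 - (-1.6)·-0.828) / (3.6) = -3.424
  β = (7 - (-3.9)·-3.424) / (6.9) = -0.921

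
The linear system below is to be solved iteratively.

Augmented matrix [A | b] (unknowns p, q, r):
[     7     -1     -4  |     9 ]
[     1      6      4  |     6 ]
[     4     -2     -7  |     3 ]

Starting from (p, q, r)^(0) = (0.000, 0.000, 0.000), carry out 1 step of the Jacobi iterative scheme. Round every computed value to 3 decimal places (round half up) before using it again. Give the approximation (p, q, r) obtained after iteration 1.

Iteration 1:
  p = (9 - (-1)·0.000 - (-4)·0.000) / (7) = 1.286
  q = (6 - (1)·0.000 - (4)·0.000) / (6) = 1.000
  r = (3 - (4)·0.000 - (-2)·0.000) / (-7) = -0.429

(1.286, 1.000, -0.429)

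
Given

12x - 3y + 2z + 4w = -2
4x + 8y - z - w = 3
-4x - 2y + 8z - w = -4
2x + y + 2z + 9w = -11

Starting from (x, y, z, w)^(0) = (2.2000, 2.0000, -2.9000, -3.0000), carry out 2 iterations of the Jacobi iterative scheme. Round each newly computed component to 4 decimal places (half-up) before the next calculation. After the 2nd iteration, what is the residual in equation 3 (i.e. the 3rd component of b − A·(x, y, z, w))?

Iteration 1:
  x = (-2 - (-3)·2.0000 - (2)·-2.9000 - (4)·-3.0000) / (12) = 1.8167
  y = (3 - (4)·2.2000 - (-1)·-2.9000 - (-1)·-3.0000) / (8) = -1.4625
  z = (-4 - (-4)·2.2000 - (-2)·2.0000 - (-1)·-3.0000) / (8) = 0.7250
  w = (-11 - (2)·2.2000 - (1)·2.0000 - (2)·-2.9000) / (9) = -1.2889
Iteration 2:
  x = (-2 - (-3)·-1.4625 - (2)·0.7250 - (4)·-1.2889) / (12) = -0.2235
  y = (3 - (4)·1.8167 - (-1)·0.7250 - (-1)·-1.2889) / (8) = -0.6038
  z = (-4 - (-4)·1.8167 - (-2)·-1.4625 - (-1)·-1.2889) / (8) = -0.1184
  w = (-11 - (2)·1.8167 - (1)·-1.4625 - (2)·0.7250) / (9) = -1.6245
Residual b − A·x = (5.6054, 6.9815, -6.7789, 4.9081)

-6.7789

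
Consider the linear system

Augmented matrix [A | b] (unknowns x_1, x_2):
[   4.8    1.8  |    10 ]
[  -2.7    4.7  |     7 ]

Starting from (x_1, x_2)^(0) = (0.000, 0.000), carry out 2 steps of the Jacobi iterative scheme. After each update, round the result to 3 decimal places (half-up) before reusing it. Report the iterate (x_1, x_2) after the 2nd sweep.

Iteration 1:
  x_1 = (10 - (1.8)·0.000) / (4.8) = 2.083
  x_2 = (7 - (-2.7)·0.000) / (4.7) = 1.489
Iteration 2:
  x_1 = (10 - (1.8)·1.489) / (4.8) = 1.525
  x_2 = (7 - (-2.7)·2.083) / (4.7) = 2.686

(1.525, 2.686)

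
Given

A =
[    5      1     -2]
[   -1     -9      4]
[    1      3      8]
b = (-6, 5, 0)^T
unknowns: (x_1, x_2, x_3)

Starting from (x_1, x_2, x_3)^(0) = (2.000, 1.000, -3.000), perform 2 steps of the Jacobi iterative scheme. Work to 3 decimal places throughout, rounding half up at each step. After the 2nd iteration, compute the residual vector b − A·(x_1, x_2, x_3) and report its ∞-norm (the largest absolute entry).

6.276

Iteration 1:
  x_1 = (-6 - (1)·1.000 - (-2)·-3.000) / (5) = -2.600
  x_2 = (5 - (-1)·2.000 - (4)·-3.000) / (-9) = -2.111
  x_3 = (0 - (1)·2.000 - (3)·1.000) / (8) = -0.625
Iteration 2:
  x_1 = (-6 - (1)·-2.111 - (-2)·-0.625) / (5) = -1.028
  x_2 = (5 - (-1)·-2.600 - (4)·-0.625) / (-9) = -0.544
  x_3 = (0 - (1)·-2.600 - (3)·-2.111) / (8) = 1.117
Residual b − A·x = (1.918, -5.392, -6.276); ∞-norm = 6.276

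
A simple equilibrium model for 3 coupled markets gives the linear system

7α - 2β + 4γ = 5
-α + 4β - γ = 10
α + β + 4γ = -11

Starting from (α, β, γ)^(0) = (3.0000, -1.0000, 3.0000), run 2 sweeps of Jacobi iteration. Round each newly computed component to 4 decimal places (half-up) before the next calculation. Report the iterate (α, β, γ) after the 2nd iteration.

Iteration 1:
  α = (5 - (-2)·-1.0000 - (4)·3.0000) / (7) = -1.2857
  β = (10 - (-1)·3.0000 - (-1)·3.0000) / (4) = 4.0000
  γ = (-11 - (1)·3.0000 - (1)·-1.0000) / (4) = -3.2500
Iteration 2:
  α = (5 - (-2)·4.0000 - (4)·-3.2500) / (7) = 3.7143
  β = (10 - (-1)·-1.2857 - (-1)·-3.2500) / (4) = 1.3661
  γ = (-11 - (1)·-1.2857 - (1)·4.0000) / (4) = -3.4286

(3.7143, 1.3661, -3.4286)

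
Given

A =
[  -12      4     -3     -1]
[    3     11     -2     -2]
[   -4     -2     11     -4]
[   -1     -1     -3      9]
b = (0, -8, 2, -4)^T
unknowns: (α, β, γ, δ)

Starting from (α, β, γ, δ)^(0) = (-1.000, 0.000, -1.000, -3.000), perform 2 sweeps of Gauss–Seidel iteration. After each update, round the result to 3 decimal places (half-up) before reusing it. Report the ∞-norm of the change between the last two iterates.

0.701

Iteration 1:
  α = (0 - (4)·0.000 - (-3)·-1.000 - (-1)·-3.000) / (-12) = 0.500
  β = (-8 - (3)·0.500 - (-2)·-1.000 - (-2)·-3.000) / (11) = -1.591
  γ = (2 - (-4)·0.500 - (-2)·-1.591 - (-4)·-3.000) / (11) = -1.017
  δ = (-4 - (-1)·0.500 - (-1)·-1.591 - (-3)·-1.017) / (9) = -0.905
Iteration 2:
  α = (0 - (4)·-1.591 - (-3)·-1.017 - (-1)·-0.905) / (-12) = -0.201
  β = (-8 - (3)·-0.201 - (-2)·-1.017 - (-2)·-0.905) / (11) = -1.022
  γ = (2 - (-4)·-0.201 - (-2)·-1.022 - (-4)·-0.905) / (11) = -0.406
  δ = (-4 - (-1)·-0.201 - (-1)·-1.022 - (-3)·-0.406) / (9) = -0.716
Change: (-0.701, 0.569, 0.611, 0.189) → max |·| = 0.701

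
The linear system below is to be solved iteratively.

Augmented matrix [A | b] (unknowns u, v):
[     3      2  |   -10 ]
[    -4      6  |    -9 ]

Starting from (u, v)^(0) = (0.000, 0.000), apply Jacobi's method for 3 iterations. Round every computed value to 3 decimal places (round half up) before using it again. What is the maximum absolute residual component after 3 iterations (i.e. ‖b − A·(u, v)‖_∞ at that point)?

5.922

Iteration 1:
  u = (-10 - (2)·0.000) / (3) = -3.333
  v = (-9 - (-4)·0.000) / (6) = -1.500
Iteration 2:
  u = (-10 - (2)·-1.500) / (3) = -2.333
  v = (-9 - (-4)·-3.333) / (6) = -3.722
Iteration 3:
  u = (-10 - (2)·-3.722) / (3) = -0.852
  v = (-9 - (-4)·-2.333) / (6) = -3.055
Residual b − A·x = (-1.334, 5.922); ∞-norm = 5.922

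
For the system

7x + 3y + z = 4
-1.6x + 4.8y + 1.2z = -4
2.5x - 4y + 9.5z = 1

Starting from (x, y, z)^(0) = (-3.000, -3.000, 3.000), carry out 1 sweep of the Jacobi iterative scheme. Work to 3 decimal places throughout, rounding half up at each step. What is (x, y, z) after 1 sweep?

(1.429, -2.583, -0.368)

Iteration 1:
  x = (4 - (3)·-3.000 - (1)·3.000) / (7) = 1.429
  y = (-4 - (-1.6)·-3.000 - (1.2)·3.000) / (4.8) = -2.583
  z = (1 - (2.5)·-3.000 - (-4)·-3.000) / (9.5) = -0.368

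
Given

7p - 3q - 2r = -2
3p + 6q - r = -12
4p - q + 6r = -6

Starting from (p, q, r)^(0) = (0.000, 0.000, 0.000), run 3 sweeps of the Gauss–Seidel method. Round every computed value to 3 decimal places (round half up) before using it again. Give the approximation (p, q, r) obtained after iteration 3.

Iteration 1:
  p = (-2 - (-3)·0.000 - (-2)·0.000) / (7) = -0.286
  q = (-12 - (3)·-0.286 - (-1)·0.000) / (6) = -1.857
  r = (-6 - (4)·-0.286 - (-1)·-1.857) / (6) = -1.119
Iteration 2:
  p = (-2 - (-3)·-1.857 - (-2)·-1.119) / (7) = -1.401
  q = (-12 - (3)·-1.401 - (-1)·-1.119) / (6) = -1.486
  r = (-6 - (4)·-1.401 - (-1)·-1.486) / (6) = -0.314
Iteration 3:
  p = (-2 - (-3)·-1.486 - (-2)·-0.314) / (7) = -1.012
  q = (-12 - (3)·-1.012 - (-1)·-0.314) / (6) = -1.546
  r = (-6 - (4)·-1.012 - (-1)·-1.546) / (6) = -0.583

(-1.012, -1.546, -0.583)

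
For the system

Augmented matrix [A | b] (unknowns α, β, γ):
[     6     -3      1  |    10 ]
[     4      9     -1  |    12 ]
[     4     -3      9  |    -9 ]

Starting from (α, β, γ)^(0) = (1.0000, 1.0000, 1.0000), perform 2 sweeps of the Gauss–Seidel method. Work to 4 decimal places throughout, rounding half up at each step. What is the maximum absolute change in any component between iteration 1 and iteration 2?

0.4020

Iteration 1:
  α = (10 - (-3)·1.0000 - (1)·1.0000) / (6) = 2.0000
  β = (12 - (4)·2.0000 - (-1)·1.0000) / (9) = 0.5556
  γ = (-9 - (4)·2.0000 - (-3)·0.5556) / (9) = -1.7037
Iteration 2:
  α = (10 - (-3)·0.5556 - (1)·-1.7037) / (6) = 2.2284
  β = (12 - (4)·2.2284 - (-1)·-1.7037) / (9) = 0.1536
  γ = (-9 - (4)·2.2284 - (-3)·0.1536) / (9) = -1.9392
Change: (0.2284, -0.4020, -0.2355) → max |·| = 0.4020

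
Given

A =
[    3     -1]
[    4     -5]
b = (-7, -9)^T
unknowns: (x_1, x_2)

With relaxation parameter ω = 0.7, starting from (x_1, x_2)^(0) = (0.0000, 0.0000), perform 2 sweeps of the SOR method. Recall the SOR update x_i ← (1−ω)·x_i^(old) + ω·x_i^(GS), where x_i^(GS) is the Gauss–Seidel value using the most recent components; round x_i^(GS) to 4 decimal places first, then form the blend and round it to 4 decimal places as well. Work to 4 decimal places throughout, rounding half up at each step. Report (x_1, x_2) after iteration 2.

Iteration 1:
  x_1: GS value = (-7 - (-1)·0.0000) / (3) = -2.3333;  x_1 ← (1−ω)·0.0000 + ω·-2.3333 = -1.6333
  x_2: GS value = (-9 - (4)·-1.6333) / (-5) = 0.4934;  x_2 ← (1−ω)·0.0000 + ω·0.4934 = 0.3454
Iteration 2:
  x_1: GS value = (-7 - (-1)·0.3454) / (3) = -2.2182;  x_1 ← (1−ω)·-1.6333 + ω·-2.2182 = -2.0427
  x_2: GS value = (-9 - (4)·-2.0427) / (-5) = 0.1658;  x_2 ← (1−ω)·0.3454 + ω·0.1658 = 0.2197

(-2.0427, 0.2197)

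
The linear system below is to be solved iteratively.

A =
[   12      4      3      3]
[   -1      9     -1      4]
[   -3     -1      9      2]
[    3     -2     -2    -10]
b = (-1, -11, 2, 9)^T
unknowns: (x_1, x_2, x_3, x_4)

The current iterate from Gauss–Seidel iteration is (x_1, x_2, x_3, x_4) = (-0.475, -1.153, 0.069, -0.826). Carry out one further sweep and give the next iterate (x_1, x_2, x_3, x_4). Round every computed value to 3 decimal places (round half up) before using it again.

One sweep:
  x_1 = (-1 - (4)·-1.153 - (3)·0.069 - (3)·-0.826) / (12) = 0.490
  x_2 = (-11 - (-1)·0.490 - (-1)·0.069 - (4)·-0.826) / (9) = -0.793
  x_3 = (2 - (-3)·0.490 - (-1)·-0.793 - (2)·-0.826) / (9) = 0.481
  x_4 = (9 - (3)·0.490 - (-2)·-0.793 - (-2)·0.481) / (-10) = -0.691

(0.490, -0.793, 0.481, -0.691)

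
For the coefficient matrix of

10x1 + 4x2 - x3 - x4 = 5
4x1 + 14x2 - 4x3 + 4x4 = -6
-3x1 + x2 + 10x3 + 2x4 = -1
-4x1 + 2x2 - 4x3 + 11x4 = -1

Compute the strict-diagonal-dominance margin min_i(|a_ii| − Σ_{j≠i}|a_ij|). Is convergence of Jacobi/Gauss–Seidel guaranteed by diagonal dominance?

1

row 1: |10| − (4+1+1) = 4
row 2: |14| − (4+4+4) = 2
row 3: |10| − (3+1+2) = 4
row 4: |11| − (4+2+4) = 1
minimum over rows = 1 → strictly diagonally dominant (convergence guaranteed)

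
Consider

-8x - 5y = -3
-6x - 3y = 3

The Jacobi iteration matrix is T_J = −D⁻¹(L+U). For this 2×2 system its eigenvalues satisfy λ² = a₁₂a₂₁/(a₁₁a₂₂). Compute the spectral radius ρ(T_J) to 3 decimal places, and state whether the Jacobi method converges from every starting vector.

1.118

a₁₂a₂₁/(a₁₁a₂₂) = (-5)·(-6) / ((-8)·(-3)) = 1.250000
ρ = √|1.250000| = √1.250000 = 1.118
ρ > 1, so Jacobi diverges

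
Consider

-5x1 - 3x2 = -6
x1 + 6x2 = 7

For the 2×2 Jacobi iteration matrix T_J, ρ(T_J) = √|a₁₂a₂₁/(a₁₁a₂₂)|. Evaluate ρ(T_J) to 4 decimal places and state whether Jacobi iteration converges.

a₁₂a₂₁/(a₁₁a₂₂) = (-3)·(1) / ((-5)·(6)) = 0.100000
ρ = √|0.100000| = √0.100000 = 0.3162
ρ < 1, so Jacobi converges

0.3162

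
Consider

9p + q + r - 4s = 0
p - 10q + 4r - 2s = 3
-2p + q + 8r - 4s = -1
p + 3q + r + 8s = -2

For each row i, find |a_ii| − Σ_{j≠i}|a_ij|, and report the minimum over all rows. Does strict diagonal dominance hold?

1

row 1: |9| − (1+1+4) = 3
row 2: |-10| − (1+4+2) = 3
row 3: |8| − (2+1+4) = 1
row 4: |8| − (1+3+1) = 3
minimum over rows = 1 → strictly diagonally dominant (convergence guaranteed)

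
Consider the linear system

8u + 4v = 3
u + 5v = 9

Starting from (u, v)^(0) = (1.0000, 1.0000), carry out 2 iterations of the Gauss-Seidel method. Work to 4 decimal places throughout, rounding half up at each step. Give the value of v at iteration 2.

1.9075

Iteration 1:
  u = (3 - (4)·1.0000) / (8) = -0.1250
  v = (9 - (1)·-0.1250) / (5) = 1.8250
Iteration 2:
  u = (3 - (4)·1.8250) / (8) = -0.5375
  v = (9 - (1)·-0.5375) / (5) = 1.9075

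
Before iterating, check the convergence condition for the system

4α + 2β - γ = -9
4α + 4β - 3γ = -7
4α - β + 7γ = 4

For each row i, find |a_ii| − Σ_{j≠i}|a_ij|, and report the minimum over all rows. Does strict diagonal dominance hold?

-3

row 1: |4| − (2+1) = 1
row 2: |4| − (4+3) = -3
row 3: |7| − (4+1) = 2
minimum over rows = -3 → not strictly diagonally dominant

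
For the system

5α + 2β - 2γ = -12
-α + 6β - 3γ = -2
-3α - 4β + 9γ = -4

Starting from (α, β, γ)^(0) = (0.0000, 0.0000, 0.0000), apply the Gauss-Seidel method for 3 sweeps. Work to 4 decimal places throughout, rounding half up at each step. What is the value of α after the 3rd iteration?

Iteration 1:
  α = (-12 - (2)·0.0000 - (-2)·0.0000) / (5) = -2.4000
  β = (-2 - (-1)·-2.4000 - (-3)·0.0000) / (6) = -0.7333
  γ = (-4 - (-3)·-2.4000 - (-4)·-0.7333) / (9) = -1.5704
Iteration 2:
  α = (-12 - (2)·-0.7333 - (-2)·-1.5704) / (5) = -2.7348
  β = (-2 - (-1)·-2.7348 - (-3)·-1.5704) / (6) = -1.5743
  γ = (-4 - (-3)·-2.7348 - (-4)·-1.5743) / (9) = -2.0557
Iteration 3:
  α = (-12 - (2)·-1.5743 - (-2)·-2.0557) / (5) = -2.5926
  β = (-2 - (-1)·-2.5926 - (-3)·-2.0557) / (6) = -1.7933
  γ = (-4 - (-3)·-2.5926 - (-4)·-1.7933) / (9) = -2.1057

-2.5926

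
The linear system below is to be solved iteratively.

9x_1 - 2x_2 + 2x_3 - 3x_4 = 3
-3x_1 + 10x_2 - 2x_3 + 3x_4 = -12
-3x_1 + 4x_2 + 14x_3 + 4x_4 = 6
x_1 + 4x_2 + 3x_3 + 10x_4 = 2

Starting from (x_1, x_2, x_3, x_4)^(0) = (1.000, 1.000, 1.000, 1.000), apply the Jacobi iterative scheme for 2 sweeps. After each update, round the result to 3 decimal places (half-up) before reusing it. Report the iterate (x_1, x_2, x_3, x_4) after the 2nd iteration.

(-0.105, -0.806, 1.029, 0.512)

Iteration 1:
  x_1 = (3 - (-2)·1.000 - (2)·1.000 - (-3)·1.000) / (9) = 0.667
  x_2 = (-12 - (-3)·1.000 - (-2)·1.000 - (3)·1.000) / (10) = -1.000
  x_3 = (6 - (-3)·1.000 - (4)·1.000 - (4)·1.000) / (14) = 0.071
  x_4 = (2 - (1)·1.000 - (4)·1.000 - (3)·1.000) / (10) = -0.600
Iteration 2:
  x_1 = (3 - (-2)·-1.000 - (2)·0.071 - (-3)·-0.600) / (9) = -0.105
  x_2 = (-12 - (-3)·0.667 - (-2)·0.071 - (3)·-0.600) / (10) = -0.806
  x_3 = (6 - (-3)·0.667 - (4)·-1.000 - (4)·-0.600) / (14) = 1.029
  x_4 = (2 - (1)·0.667 - (4)·-1.000 - (3)·0.071) / (10) = 0.512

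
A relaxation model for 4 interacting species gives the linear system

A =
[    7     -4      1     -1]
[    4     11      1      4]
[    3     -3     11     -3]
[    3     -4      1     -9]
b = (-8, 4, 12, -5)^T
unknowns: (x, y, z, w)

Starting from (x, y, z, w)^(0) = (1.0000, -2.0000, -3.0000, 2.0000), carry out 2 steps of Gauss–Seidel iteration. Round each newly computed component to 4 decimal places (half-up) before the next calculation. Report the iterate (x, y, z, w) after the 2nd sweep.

Iteration 1:
  x = (-8 - (-4)·-2.0000 - (1)·-3.0000 - (-1)·2.0000) / (7) = -1.5714
  y = (4 - (4)·-1.5714 - (1)·-3.0000 - (4)·2.0000) / (11) = 0.4805
  z = (12 - (3)·-1.5714 - (-3)·0.4805 - (-3)·2.0000) / (11) = 2.1960
  w = (-5 - (3)·-1.5714 - (-4)·0.4805 - (1)·2.1960) / (-9) = 0.0622
Iteration 2:
  x = (-8 - (-4)·0.4805 - (1)·2.1960 - (-1)·0.0622) / (7) = -1.1731
  y = (4 - (4)·-1.1731 - (1)·2.1960 - (4)·0.0622) / (11) = 0.5680
  z = (12 - (3)·-1.1731 - (-3)·0.5680 - (-3)·0.0622) / (11) = 1.5827
  w = (-5 - (3)·-1.1731 - (-4)·0.5680 - (1)·1.5827) / (-9) = 0.0879

(-1.1731, 0.5680, 1.5827, 0.0879)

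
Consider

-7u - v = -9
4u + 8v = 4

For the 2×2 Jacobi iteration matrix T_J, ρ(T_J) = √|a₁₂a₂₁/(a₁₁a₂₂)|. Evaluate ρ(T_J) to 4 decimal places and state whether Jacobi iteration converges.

a₁₂a₂₁/(a₁₁a₂₂) = (-1)·(4) / ((-7)·(8)) = 0.071429
ρ = √|0.071429| = √0.071429 = 0.2673
ρ < 1, so Jacobi converges

0.2673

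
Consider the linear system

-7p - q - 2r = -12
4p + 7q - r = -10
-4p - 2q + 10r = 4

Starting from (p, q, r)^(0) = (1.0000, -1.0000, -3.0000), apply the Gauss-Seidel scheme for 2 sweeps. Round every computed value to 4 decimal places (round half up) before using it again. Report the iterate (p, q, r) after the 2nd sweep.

Iteration 1:
  p = (-12 - (-1)·-1.0000 - (-2)·-3.0000) / (-7) = 2.7143
  q = (-10 - (4)·2.7143 - (-1)·-3.0000) / (7) = -3.4082
  r = (4 - (-4)·2.7143 - (-2)·-3.4082) / (10) = 0.8041
Iteration 2:
  p = (-12 - (-1)·-3.4082 - (-2)·0.8041) / (-7) = 1.9714
  q = (-10 - (4)·1.9714 - (-1)·0.8041) / (7) = -2.4402
  r = (4 - (-4)·1.9714 - (-2)·-2.4402) / (10) = 0.7005

(1.9714, -2.4402, 0.7005)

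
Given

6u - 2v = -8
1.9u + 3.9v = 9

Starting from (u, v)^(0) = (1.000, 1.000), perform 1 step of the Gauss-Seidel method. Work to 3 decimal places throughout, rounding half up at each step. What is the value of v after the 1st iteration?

2.795

Iteration 1:
  u = (-8 - (-2)·1.000) / (6) = -1.000
  v = (9 - (1.9)·-1.000) / (3.9) = 2.795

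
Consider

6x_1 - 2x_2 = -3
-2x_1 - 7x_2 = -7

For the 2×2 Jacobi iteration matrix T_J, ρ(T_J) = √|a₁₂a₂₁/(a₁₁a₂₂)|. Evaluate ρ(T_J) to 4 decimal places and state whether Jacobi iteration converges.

a₁₂a₂₁/(a₁₁a₂₂) = (-2)·(-2) / ((6)·(-7)) = -0.095238
ρ = √|-0.095238| = √0.095238 = 0.3086
ρ < 1, so Jacobi converges

0.3086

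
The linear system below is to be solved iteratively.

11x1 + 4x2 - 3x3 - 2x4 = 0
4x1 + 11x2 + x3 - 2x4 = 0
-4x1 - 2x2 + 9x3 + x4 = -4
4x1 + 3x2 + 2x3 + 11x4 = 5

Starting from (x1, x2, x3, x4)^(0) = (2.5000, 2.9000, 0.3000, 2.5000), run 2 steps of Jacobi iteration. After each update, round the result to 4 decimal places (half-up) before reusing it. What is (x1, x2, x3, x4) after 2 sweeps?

(0.2206, -0.1419, -0.6374, 0.5865)

Iteration 1:
  x1 = (0 - (4)·2.9000 - (-3)·0.3000 - (-2)·2.5000) / (11) = -0.5182
  x2 = (0 - (4)·2.5000 - (1)·0.3000 - (-2)·2.5000) / (11) = -0.4818
  x3 = (-4 - (-4)·2.5000 - (-2)·2.9000 - (1)·2.5000) / (9) = 1.0333
  x4 = (5 - (4)·2.5000 - (3)·2.9000 - (2)·0.3000) / (11) = -1.3000
Iteration 2:
  x1 = (0 - (4)·-0.4818 - (-3)·1.0333 - (-2)·-1.3000) / (11) = 0.2206
  x2 = (0 - (4)·-0.5182 - (1)·1.0333 - (-2)·-1.3000) / (11) = -0.1419
  x3 = (-4 - (-4)·-0.5182 - (-2)·-0.4818 - (1)·-1.3000) / (9) = -0.6374
  x4 = (5 - (4)·-0.5182 - (3)·-0.4818 - (2)·1.0333) / (11) = 0.5865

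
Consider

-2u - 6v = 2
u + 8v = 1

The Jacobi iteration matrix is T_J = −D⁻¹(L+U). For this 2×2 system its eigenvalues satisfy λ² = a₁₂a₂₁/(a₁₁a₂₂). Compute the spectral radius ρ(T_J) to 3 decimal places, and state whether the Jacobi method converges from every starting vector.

0.612

a₁₂a₂₁/(a₁₁a₂₂) = (-6)·(1) / ((-2)·(8)) = 0.375000
ρ = √|0.375000| = √0.375000 = 0.612
ρ < 1, so Jacobi converges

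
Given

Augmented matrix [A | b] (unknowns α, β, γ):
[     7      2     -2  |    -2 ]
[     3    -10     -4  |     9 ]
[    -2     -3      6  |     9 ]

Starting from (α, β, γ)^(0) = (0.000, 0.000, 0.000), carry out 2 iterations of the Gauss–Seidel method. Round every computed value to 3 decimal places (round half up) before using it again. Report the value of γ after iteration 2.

Iteration 1:
  α = (-2 - (2)·0.000 - (-2)·0.000) / (7) = -0.286
  β = (9 - (3)·-0.286 - (-4)·0.000) / (-10) = -0.986
  γ = (9 - (-2)·-0.286 - (-3)·-0.986) / (6) = 0.912
Iteration 2:
  α = (-2 - (2)·-0.986 - (-2)·0.912) / (7) = 0.257
  β = (9 - (3)·0.257 - (-4)·0.912) / (-10) = -1.188
  γ = (9 - (-2)·0.257 - (-3)·-1.188) / (6) = 0.992

0.992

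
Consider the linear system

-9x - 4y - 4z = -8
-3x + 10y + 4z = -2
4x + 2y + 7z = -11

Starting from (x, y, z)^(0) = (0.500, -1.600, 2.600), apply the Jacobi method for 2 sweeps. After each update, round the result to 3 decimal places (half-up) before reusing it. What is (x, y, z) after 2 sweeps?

Iteration 1:
  x = (-8 - (-4)·-1.600 - (-4)·2.600) / (-9) = 0.444
  y = (-2 - (-3)·0.500 - (4)·2.600) / (10) = -1.090
  z = (-11 - (4)·0.500 - (2)·-1.600) / (7) = -1.400
Iteration 2:
  x = (-8 - (-4)·-1.090 - (-4)·-1.400) / (-9) = 1.996
  y = (-2 - (-3)·0.444 - (4)·-1.400) / (10) = 0.493
  z = (-11 - (4)·0.444 - (2)·-1.090) / (7) = -1.514

(1.996, 0.493, -1.514)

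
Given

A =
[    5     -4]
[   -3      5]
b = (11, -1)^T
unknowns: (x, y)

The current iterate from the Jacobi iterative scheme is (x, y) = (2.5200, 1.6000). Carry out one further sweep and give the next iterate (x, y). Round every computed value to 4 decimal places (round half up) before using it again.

One sweep:
  x = (11 - (-4)·1.6000) / (5) = 3.4800
  y = (-1 - (-3)·2.5200) / (5) = 1.3120

(3.4800, 1.3120)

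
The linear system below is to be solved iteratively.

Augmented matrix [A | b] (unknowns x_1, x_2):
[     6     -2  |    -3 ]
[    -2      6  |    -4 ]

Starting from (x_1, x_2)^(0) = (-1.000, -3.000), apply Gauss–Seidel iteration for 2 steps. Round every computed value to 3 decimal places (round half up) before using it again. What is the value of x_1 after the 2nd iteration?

-0.889

Iteration 1:
  x_1 = (-3 - (-2)·-3.000) / (6) = -1.500
  x_2 = (-4 - (-2)·-1.500) / (6) = -1.167
Iteration 2:
  x_1 = (-3 - (-2)·-1.167) / (6) = -0.889
  x_2 = (-4 - (-2)·-0.889) / (6) = -0.963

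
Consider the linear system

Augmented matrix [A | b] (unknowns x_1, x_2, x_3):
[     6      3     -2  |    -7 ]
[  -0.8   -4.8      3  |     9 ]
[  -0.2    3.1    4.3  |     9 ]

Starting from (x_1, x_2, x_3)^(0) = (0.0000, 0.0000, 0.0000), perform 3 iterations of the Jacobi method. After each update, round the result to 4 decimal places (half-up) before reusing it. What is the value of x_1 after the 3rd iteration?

Iteration 1:
  x_1 = (-7 - (3)·0.0000 - (-2)·0.0000) / (6) = -1.1667
  x_2 = (9 - (-0.8)·0.0000 - (3)·0.0000) / (-4.8) = -1.8750
  x_3 = (9 - (-0.2)·0.0000 - (3.1)·0.0000) / (4.3) = 2.0930
Iteration 2:
  x_1 = (-7 - (3)·-1.8750 - (-2)·2.0930) / (6) = 0.4685
  x_2 = (9 - (-0.8)·-1.1667 - (3)·2.0930) / (-4.8) = -0.3724
  x_3 = (9 - (-0.2)·-1.1667 - (3.1)·-1.8750) / (4.3) = 3.3905
Iteration 3:
  x_1 = (-7 - (3)·-0.3724 - (-2)·3.3905) / (6) = 0.1497
  x_2 = (9 - (-0.8)·0.4685 - (3)·3.3905) / (-4.8) = 0.1660
  x_3 = (9 - (-0.2)·0.4685 - (3.1)·-0.3724) / (4.3) = 2.3833

0.1497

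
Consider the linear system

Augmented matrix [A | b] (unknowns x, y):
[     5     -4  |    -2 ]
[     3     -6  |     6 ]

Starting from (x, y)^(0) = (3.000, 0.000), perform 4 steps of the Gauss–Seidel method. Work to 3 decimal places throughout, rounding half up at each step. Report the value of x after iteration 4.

Iteration 1:
  x = (-2 - (-4)·0.000) / (5) = -0.400
  y = (6 - (3)·-0.400) / (-6) = -1.200
Iteration 2:
  x = (-2 - (-4)·-1.200) / (5) = -1.360
  y = (6 - (3)·-1.360) / (-6) = -1.680
Iteration 3:
  x = (-2 - (-4)·-1.680) / (5) = -1.744
  y = (6 - (3)·-1.744) / (-6) = -1.872
Iteration 4:
  x = (-2 - (-4)·-1.872) / (5) = -1.898
  y = (6 - (3)·-1.898) / (-6) = -1.949

-1.898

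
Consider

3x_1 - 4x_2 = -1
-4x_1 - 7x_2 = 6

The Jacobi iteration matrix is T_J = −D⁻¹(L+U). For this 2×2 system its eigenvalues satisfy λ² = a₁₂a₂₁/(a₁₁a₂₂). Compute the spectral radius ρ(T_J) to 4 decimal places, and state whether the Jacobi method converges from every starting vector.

0.8729

a₁₂a₂₁/(a₁₁a₂₂) = (-4)·(-4) / ((3)·(-7)) = -0.761905
ρ = √|-0.761905| = √0.761905 = 0.8729
ρ < 1, so Jacobi converges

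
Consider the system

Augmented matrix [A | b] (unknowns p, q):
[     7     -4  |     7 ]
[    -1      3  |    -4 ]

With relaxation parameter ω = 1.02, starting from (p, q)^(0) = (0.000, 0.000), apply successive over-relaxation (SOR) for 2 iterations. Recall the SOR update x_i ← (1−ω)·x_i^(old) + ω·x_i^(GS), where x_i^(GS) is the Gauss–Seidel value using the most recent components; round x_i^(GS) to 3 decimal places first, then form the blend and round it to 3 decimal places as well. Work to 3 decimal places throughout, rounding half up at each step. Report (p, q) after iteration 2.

Iteration 1:
  p: GS value = (7 - (-4)·0.000) / (7) = 1.000;  p ← (1−ω)·0.000 + ω·1.000 = 1.020
  q: GS value = (-4 - (-1)·1.020) / (3) = -0.993;  q ← (1−ω)·0.000 + ω·-0.993 = -1.013
Iteration 2:
  p: GS value = (7 - (-4)·-1.013) / (7) = 0.421;  p ← (1−ω)·1.020 + ω·0.421 = 0.409
  q: GS value = (-4 - (-1)·0.409) / (3) = -1.197;  q ← (1−ω)·-1.013 + ω·-1.197 = -1.201

(0.409, -1.201)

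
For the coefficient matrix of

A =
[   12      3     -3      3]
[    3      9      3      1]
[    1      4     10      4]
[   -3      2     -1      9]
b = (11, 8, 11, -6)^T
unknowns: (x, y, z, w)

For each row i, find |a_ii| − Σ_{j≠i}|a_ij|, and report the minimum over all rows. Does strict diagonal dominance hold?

row 1: |12| − (3+3+3) = 3
row 2: |9| − (3+3+1) = 2
row 3: |10| − (1+4+4) = 1
row 4: |9| − (3+2+1) = 3
minimum over rows = 1 → strictly diagonally dominant (convergence guaranteed)

1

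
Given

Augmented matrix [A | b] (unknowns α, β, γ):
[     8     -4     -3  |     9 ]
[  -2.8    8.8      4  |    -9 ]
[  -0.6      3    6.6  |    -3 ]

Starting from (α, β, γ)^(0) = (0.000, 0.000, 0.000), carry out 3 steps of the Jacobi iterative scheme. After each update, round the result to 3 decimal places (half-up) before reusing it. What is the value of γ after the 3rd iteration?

-0.206

Iteration 1:
  α = (9 - (-4)·0.000 - (-3)·0.000) / (8) = 1.125
  β = (-9 - (-2.8)·0.000 - (4)·0.000) / (8.8) = -1.023
  γ = (-3 - (-0.6)·0.000 - (3)·0.000) / (6.6) = -0.455
Iteration 2:
  α = (9 - (-4)·-1.023 - (-3)·-0.455) / (8) = 0.443
  β = (-9 - (-2.8)·1.125 - (4)·-0.455) / (8.8) = -0.458
  γ = (-3 - (-0.6)·1.125 - (3)·-1.023) / (6.6) = 0.113
Iteration 3:
  α = (9 - (-4)·-0.458 - (-3)·0.113) / (8) = 0.938
  β = (-9 - (-2.8)·0.443 - (4)·0.113) / (8.8) = -0.933
  γ = (-3 - (-0.6)·0.443 - (3)·-0.458) / (6.6) = -0.206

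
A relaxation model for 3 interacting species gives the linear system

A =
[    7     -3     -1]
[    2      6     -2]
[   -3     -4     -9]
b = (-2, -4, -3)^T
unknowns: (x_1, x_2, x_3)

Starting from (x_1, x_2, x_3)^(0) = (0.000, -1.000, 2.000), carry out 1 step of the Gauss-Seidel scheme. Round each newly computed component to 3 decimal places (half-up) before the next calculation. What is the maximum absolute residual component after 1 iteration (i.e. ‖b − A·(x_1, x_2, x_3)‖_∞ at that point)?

Iteration 1:
  x_1 = (-2 - (-3)·-1.000 - (-1)·2.000) / (7) = -0.429
  x_2 = (-4 - (2)·-0.429 - (-2)·2.000) / (6) = 0.143
  x_3 = (-3 - (-3)·-0.429 - (-4)·0.143) / (-9) = 0.413
Residual b − A·x = (1.845, -3.174, 0.002); ∞-norm = 3.174

3.174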